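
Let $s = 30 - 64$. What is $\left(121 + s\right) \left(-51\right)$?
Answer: $-4437$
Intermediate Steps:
$s = -34$ ($s = 30 - 64 = -34$)
$\left(121 + s\right) \left(-51\right) = \left(121 - 34\right) \left(-51\right) = 87 \left(-51\right) = -4437$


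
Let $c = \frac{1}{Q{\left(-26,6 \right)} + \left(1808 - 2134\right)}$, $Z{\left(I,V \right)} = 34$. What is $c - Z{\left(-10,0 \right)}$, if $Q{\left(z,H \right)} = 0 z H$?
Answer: $- \frac{11085}{326} \approx -34.003$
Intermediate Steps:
$Q{\left(z,H \right)} = 0$ ($Q{\left(z,H \right)} = 0 H = 0$)
$c = - \frac{1}{326}$ ($c = \frac{1}{0 + \left(1808 - 2134\right)} = \frac{1}{0 - 326} = \frac{1}{-326} = - \frac{1}{326} \approx -0.0030675$)
$c - Z{\left(-10,0 \right)} = - \frac{1}{326} - 34 = - \frac{11085}{326}$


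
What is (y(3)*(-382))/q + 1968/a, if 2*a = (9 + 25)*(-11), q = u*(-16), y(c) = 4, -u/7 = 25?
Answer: -724517/65450 ≈ -11.070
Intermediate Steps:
u = -175 (u = -7*25 = -175)
q = 2800 (q = -175*(-16) = 2800)
a = -187 (a = ((9 + 25)*(-11))/2 = (34*(-11))/2 = (½)*(-374) = -187)
(y(3)*(-382))/q + 1968/a = (4*(-382))/2800 + 1968/(-187) = -1528*1/2800 + 1968*(-1/187) = -191/350 - 1968/187 = -724517/65450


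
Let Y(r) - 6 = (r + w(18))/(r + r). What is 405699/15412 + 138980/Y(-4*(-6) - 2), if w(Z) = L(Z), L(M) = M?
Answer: 5898097621/292828 ≈ 20142.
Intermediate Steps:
w(Z) = Z
Y(r) = 6 + (18 + r)/(2*r) (Y(r) = 6 + (r + 18)/(r + r) = 6 + (18 + r)/((2*r)) = 6 + (18 + r)*(1/(2*r)) = 6 + (18 + r)/(2*r))
405699/15412 + 138980/Y(-4*(-6) - 2) = 405699/15412 + 138980/(13/2 + 9/(-4*(-6) - 2)) = 405699*(1/15412) + 138980/(13/2 + 9/(24 - 2)) = 405699/15412 + 138980/(13/2 + 9/22) = 405699/15412 + 138980/(76/11) = 405699/15412 + 138980*(11/76) = 405699/15412 + 382195/19 = 5898097621/292828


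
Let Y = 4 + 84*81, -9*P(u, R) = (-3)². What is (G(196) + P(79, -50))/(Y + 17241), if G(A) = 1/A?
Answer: -195/4713604 ≈ -4.1370e-5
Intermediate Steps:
P(u, R) = -1 (P(u, R) = -⅑*(-3)² = -⅑*9 = -1)
Y = 6808 (Y = 4 + 6804 = 6808)
(G(196) + P(79, -50))/(Y + 17241) = (1/196 - 1)/(6808 + 17241) = (1/196 - 1)/24049 = -195/196*1/24049 = -195/4713604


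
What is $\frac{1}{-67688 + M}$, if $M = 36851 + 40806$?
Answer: $\frac{1}{9969} \approx 0.00010031$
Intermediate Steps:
$M = 77657$
$\frac{1}{-67688 + M} = \frac{1}{-67688 + 77657} = \frac{1}{9969}$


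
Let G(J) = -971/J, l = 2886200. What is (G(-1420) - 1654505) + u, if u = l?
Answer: 1749007871/1420 ≈ 1.2317e+6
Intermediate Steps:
u = 2886200
(G(-1420) - 1654505) + u = (-971/(-1420) - 1654505) + 2886200 = (-971*(-1/1420) - 1654505) + 2886200 = (971/1420 - 1654505) + 2886200 = -2349396129/1420 + 2886200 = 1749007871/1420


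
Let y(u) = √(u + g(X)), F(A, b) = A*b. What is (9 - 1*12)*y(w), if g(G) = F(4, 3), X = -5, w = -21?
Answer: -9*I ≈ -9.0*I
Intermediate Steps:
g(G) = 12 (g(G) = 4*3 = 12)
y(u) = √(12 + u) (y(u) = √(u + 12) = √(12 + u))
(9 - 1*12)*y(w) = (9 - 1*12)*√(12 - 21) = (9 - 12)*√(-9) = -9*I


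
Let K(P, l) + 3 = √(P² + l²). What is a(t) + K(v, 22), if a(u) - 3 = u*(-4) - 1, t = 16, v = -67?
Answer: -65 + √4973 ≈ 5.5195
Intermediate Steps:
K(P, l) = -3 + √(P² + l²)
a(u) = 2 - 4*u (a(u) = 3 + (u*(-4) - 1) = 3 + (-4*u - 1) = 3 + (-1 - 4*u) = 2 - 4*u)
a(t) + K(v, 22) = (2 - 4*16) + (-3 + √((-67)² + 22²)) = (2 - 64) + (-3 + √(4489 + 484)) = -62 + (-3 + √4973) = -65 + √4973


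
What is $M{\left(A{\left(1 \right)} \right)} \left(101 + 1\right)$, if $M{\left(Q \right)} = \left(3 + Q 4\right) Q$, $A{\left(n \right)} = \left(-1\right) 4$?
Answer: $5304$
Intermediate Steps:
$A{\left(n \right)} = -4$
$M{\left(Q \right)} = Q \left(3 + 4 Q\right)$ ($M{\left(Q \right)} = \left(3 + 4 Q\right) Q = Q \left(3 + 4 Q\right)$)
$M{\left(A{\left(1 \right)} \right)} \left(101 + 1\right) = - 4 \left(3 + 4 \left(-4\right)\right) \left(101 + 1\right) = - 4 \left(3 - 16\right) 102 = \left(-4\right) \left(-13\right) 102 = 52 \cdot 102 = 5304$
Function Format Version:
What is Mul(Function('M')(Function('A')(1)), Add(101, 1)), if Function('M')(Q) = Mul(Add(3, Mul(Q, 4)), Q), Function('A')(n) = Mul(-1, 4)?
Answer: 5304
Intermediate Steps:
Function('A')(n) = -4
Function('M')(Q) = Mul(Q, Add(3, Mul(4, Q))) (Function('M')(Q) = Mul(Add(3, Mul(4, Q)), Q) = Mul(Q, Add(3, Mul(4, Q))))
Mul(Function('M')(Function('A')(1)), Add(101, 1)) = Mul(Mul(-4, Add(3, Mul(4, -4))), Add(101, 1)) = Mul(Mul(-4, Add(3, -16)), 102) = Mul(Mul(-4, -13), 102) = Mul(52, 102) = 5304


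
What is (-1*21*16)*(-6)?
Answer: 2016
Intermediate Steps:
(-1*21*16)*(-6) = -21*16*(-6) = -336*(-6) = 2016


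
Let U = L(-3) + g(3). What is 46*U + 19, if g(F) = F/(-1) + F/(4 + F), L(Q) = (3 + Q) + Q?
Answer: -1661/7 ≈ -237.29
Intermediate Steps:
L(Q) = 3 + 2*Q
g(F) = -F + F/(4 + F) (g(F) = F*(-1) + F/(4 + F) = -F + F/(4 + F))
U = -39/7 (U = (3 + 2*(-3)) - 1*3*(3 + 3)/(4 + 3) = (3 - 6) - 1*3*6/7 = -3 - 1*3*1/7*6 = -3 - 18/7 = -39/7 ≈ -5.5714)
46*U + 19 = 46*(-39/7) + 19 = -1794/7 + 19 = -1661/7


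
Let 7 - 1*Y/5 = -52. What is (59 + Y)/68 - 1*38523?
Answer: -1309605/34 ≈ -38518.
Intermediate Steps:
Y = 295 (Y = 35 - 5*(-52) = 35 + 260 = 295)
(59 + Y)/68 - 1*38523 = (59 + 295)/68 - 1*38523 = (1/68)*354 - 38523 = 177/34 - 38523 = -1309605/34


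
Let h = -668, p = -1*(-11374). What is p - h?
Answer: 12042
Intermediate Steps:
p = 11374
p - h = 11374 - (-668) = 11374 - 1*(-668) = 11374 + 668 = 12042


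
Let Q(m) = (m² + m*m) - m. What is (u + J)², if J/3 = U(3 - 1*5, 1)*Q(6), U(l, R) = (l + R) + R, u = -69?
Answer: 4761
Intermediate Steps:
U(l, R) = l + 2*R (U(l, R) = (R + l) + R = l + 2*R)
Q(m) = -m + 2*m² (Q(m) = (m² + m²) - m = 2*m² - m = -m + 2*m²)
J = 0 (J = 3*(((3 - 1*5) + 2*1)*(6*(-1 + 2*6))) = 3*(((3 - 5) + 2)*(6*(-1 + 12))) = 3*((-2 + 2)*(6*11)) = 3*(0*66) = 3*0 = 0)
(u + J)² = (-69 + 0)² = (-69)² = 4761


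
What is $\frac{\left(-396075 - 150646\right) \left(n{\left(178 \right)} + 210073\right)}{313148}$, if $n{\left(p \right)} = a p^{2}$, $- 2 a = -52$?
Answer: $- \frac{51384666627}{28468} \approx -1.805 \cdot 10^{6}$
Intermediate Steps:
$a = 26$ ($a = \left(- \frac{1}{2}\right) \left(-52\right) = 26$)
$n{\left(p \right)} = 26 p^{2}$
$\frac{\left(-396075 - 150646\right) \left(n{\left(178 \right)} + 210073\right)}{313148} = \frac{\left(-396075 - 150646\right) \left(26 \cdot 178^{2} + 210073\right)}{313148} = - 546721 \left(26 \cdot 31684 + 210073\right) \frac{1}{313148} = - 546721 \left(823784 + 210073\right) \frac{1}{313148} = \left(-546721\right) 1033857 \cdot \frac{1}{313148} = \left(-565231332897\right) \frac{1}{313148} = - \frac{51384666627}{28468}$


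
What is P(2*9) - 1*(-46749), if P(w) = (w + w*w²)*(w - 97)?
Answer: -415401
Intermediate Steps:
P(w) = (-97 + w)*(w + w³) (P(w) = (w + w³)*(-97 + w) = (-97 + w)*(w + w³))
P(2*9) - 1*(-46749) = (2*9)*(-97 + 2*9 + (2*9)³ - 97*(2*9)²) - 1*(-46749) = 18*(-97 + 18 + 18³ - 97*18²) + 46749 = 18*(-97 + 18 + 5832 - 97*324) + 46749 = 18*(-97 + 18 + 5832 - 31428) + 46749 = 18*(-25675) + 46749 = -462150 + 46749 = -415401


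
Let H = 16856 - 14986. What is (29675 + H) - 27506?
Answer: 4039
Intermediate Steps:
H = 1870
(29675 + H) - 27506 = (29675 + 1870) - 27506 = 31545 - 27506 = 4039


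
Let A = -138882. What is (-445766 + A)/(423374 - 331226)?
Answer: -146162/23037 ≈ -6.3447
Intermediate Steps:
(-445766 + A)/(423374 - 331226) = (-445766 - 138882)/(423374 - 331226) = -584648/92148 = -584648*1/92148 = -146162/23037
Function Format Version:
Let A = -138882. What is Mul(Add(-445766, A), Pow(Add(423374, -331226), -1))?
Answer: Rational(-146162, 23037) ≈ -6.3447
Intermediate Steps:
Mul(Add(-445766, A), Pow(Add(423374, -331226), -1)) = Mul(Add(-445766, -138882), Pow(Add(423374, -331226), -1)) = Mul(-584648, Pow(92148, -1)) = Mul(-584648, Rational(1, 92148)) = Rational(-146162, 23037)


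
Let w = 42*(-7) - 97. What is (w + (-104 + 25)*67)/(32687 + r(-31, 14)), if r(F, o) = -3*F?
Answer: -1421/8195 ≈ -0.17340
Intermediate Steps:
w = -391 (w = -294 - 97 = -391)
(w + (-104 + 25)*67)/(32687 + r(-31, 14)) = (-391 + (-104 + 25)*67)/(32687 - 3*(-31)) = (-391 - 79*67)/(32687 + 93) = (-391 - 5293)/32780 = -5684*1/32780 = -1421/8195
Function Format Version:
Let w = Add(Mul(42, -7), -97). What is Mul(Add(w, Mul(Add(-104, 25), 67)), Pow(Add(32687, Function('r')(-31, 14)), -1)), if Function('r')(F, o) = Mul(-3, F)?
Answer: Rational(-1421, 8195) ≈ -0.17340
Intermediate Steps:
w = -391 (w = Add(-294, -97) = -391)
Mul(Add(w, Mul(Add(-104, 25), 67)), Pow(Add(32687, Function('r')(-31, 14)), -1)) = Mul(Add(-391, Mul(Add(-104, 25), 67)), Pow(Add(32687, Mul(-3, -31)), -1)) = Mul(Add(-391, Mul(-79, 67)), Pow(Add(32687, 93), -1)) = Mul(Add(-391, -5293), Pow(32780, -1)) = Mul(-5684, Rational(1, 32780)) = Rational(-1421, 8195)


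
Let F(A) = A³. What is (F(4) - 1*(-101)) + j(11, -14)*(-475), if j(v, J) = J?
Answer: 6815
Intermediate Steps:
(F(4) - 1*(-101)) + j(11, -14)*(-475) = (4³ - 1*(-101)) - 14*(-475) = (64 + 101) + 6650 = 165 + 6650 = 6815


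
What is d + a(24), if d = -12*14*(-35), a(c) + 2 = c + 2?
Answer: 5904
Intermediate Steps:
a(c) = c (a(c) = -2 + (c + 2) = -2 + (2 + c) = c)
d = 5880 (d = -168*(-35) = 5880)
d + a(24) = 5880 + 24 = 5904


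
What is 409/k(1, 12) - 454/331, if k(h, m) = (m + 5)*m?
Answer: 42763/67524 ≈ 0.63330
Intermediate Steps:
k(h, m) = m*(5 + m) (k(h, m) = (5 + m)*m = m*(5 + m))
409/k(1, 12) - 454/331 = 409/((12*(5 + 12))) - 454/331 = 409/((12*17)) - 454*1/331 = 409/204 - 454/331 = 42763/67524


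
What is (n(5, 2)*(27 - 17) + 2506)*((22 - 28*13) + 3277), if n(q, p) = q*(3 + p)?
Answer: 8088860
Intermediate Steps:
(n(5, 2)*(27 - 17) + 2506)*((22 - 28*13) + 3277) = ((5*(3 + 2))*(27 - 17) + 2506)*((22 - 28*13) + 3277) = ((5*5)*10 + 2506)*((22 - 364) + 3277) = (25*10 + 2506)*(-342 + 3277) = (250 + 2506)*2935 = 2756*2935 = 8088860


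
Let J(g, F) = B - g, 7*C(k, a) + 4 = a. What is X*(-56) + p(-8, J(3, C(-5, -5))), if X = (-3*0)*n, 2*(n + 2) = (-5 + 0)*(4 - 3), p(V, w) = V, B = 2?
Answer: -8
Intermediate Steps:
C(k, a) = -4/7 + a/7
J(g, F) = 2 - g
n = -9/2 (n = -2 + ((-5 + 0)*(4 - 3))/2 = -2 + (-5*1)/2 = -2 + (½)*(-5) = -2 - 5/2 = -9/2 ≈ -4.5000)
X = 0 (X = -3*0*(-9/2) = 0*(-9/2) = 0)
X*(-56) + p(-8, J(3, C(-5, -5))) = 0*(-56) - 8 = 0 - 8 = -8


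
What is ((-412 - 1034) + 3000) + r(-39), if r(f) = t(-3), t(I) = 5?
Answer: 1559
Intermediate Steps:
r(f) = 5
((-412 - 1034) + 3000) + r(-39) = ((-412 - 1034) + 3000) + 5 = (-1446 + 3000) + 5 = 1554 + 5 = 1559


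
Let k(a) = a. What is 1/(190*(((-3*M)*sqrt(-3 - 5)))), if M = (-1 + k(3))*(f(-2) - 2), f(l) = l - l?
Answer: -I*sqrt(2)/9120 ≈ -0.00015507*I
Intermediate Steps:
f(l) = 0
M = -4 (M = (-1 + 3)*(0 - 2) = 2*(-2) = -4)
1/(190*(((-3*M)*sqrt(-3 - 5)))) = 1/(190*(((-3*(-4))*sqrt(-3 - 5)))) = 1/(190*((12*sqrt(-8)))) = 1/(190*((12*(2*I*sqrt(2))))) = 1/(190*((24*I*sqrt(2)))) = (-I*sqrt(2)/48)/190 = -I*sqrt(2)/9120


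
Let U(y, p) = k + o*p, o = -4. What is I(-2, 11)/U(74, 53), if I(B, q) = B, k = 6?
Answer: 1/103 ≈ 0.0097087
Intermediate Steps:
U(y, p) = 6 - 4*p
I(-2, 11)/U(74, 53) = -2/(6 - 4*53) = -2/(6 - 212) = -2/(-206) = -2*(-1/206) = 1/103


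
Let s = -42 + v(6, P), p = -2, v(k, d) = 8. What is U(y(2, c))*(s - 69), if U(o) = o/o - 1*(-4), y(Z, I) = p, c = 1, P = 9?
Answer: -515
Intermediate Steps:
y(Z, I) = -2
s = -34 (s = -42 + 8 = -34)
U(o) = 5 (U(o) = 1 + 4 = 5)
U(y(2, c))*(s - 69) = 5*(-34 - 69) = 5*(-103) = -515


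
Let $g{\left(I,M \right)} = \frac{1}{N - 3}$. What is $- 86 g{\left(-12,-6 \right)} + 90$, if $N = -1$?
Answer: $\frac{223}{2} \approx 111.5$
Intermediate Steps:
$g{\left(I,M \right)} = - \frac{1}{4}$ ($g{\left(I,M \right)} = \frac{1}{-1 - 3} = \frac{1}{-4} = - \frac{1}{4}$)
$- 86 g{\left(-12,-6 \right)} + 90 = \left(-86\right) \left(- \frac{1}{4}\right) + 90 = \frac{43}{2} + 90 = \frac{223}{2}$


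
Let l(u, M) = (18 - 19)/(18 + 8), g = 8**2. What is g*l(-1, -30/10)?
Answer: -32/13 ≈ -2.4615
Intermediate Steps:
g = 64
l(u, M) = -1/26
g*l(-1, -30/10) = 64*(-1/26) = -32/13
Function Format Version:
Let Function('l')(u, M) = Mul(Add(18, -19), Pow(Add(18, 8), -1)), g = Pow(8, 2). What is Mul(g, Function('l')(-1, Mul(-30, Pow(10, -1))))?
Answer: Rational(-32, 13) ≈ -2.4615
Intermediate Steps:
g = 64
Function('l')(u, M) = Rational(-1, 26) (Function('l')(u, M) = Mul(-1, Pow(26, -1)) = Mul(-1, Rational(1, 26)) = Rational(-1, 26))
Mul(g, Function('l')(-1, Mul(-30, Pow(10, -1)))) = Mul(64, Rational(-1, 26)) = Rational(-32, 13)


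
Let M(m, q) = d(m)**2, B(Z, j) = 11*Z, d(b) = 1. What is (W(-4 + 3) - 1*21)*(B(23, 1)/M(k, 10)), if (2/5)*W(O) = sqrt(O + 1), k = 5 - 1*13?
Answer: -5313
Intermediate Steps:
k = -8 (k = 5 - 13 = -8)
W(O) = 5*sqrt(1 + O)/2 (W(O) = 5*sqrt(O + 1)/2 = 5*sqrt(1 + O)/2)
M(m, q) = 1 (M(m, q) = 1**2 = 1)
(W(-4 + 3) - 1*21)*(B(23, 1)/M(k, 10)) = (5*sqrt(1 + (-4 + 3))/2 - 1*21)*((11*23)/1) = (5*sqrt(1 - 1)/2 - 21)*(253*1) = (5*sqrt(0)/2 - 21)*253 = ((5/2)*0 - 21)*253 = (0 - 21)*253 = -21*253 = -5313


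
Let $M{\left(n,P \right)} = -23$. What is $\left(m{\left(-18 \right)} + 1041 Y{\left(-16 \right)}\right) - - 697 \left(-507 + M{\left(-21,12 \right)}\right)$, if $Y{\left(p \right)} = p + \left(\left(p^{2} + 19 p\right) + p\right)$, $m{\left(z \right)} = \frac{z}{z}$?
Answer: $-452689$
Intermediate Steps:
$m{\left(z \right)} = 1$
$Y{\left(p \right)} = p^{2} + 21 p$ ($Y{\left(p \right)} = p + \left(p^{2} + 20 p\right) = p^{2} + 21 p$)
$\left(m{\left(-18 \right)} + 1041 Y{\left(-16 \right)}\right) - - 697 \left(-507 + M{\left(-21,12 \right)}\right) = \left(1 + 1041 \left(- 16 \left(21 - 16\right)\right)\right) - - 697 \left(-507 - 23\right) = \left(1 + 1041 \left(\left(-16\right) 5\right)\right) - \left(-697\right) \left(-530\right) = \left(1 + 1041 \left(-80\right)\right) - 369410 = \left(1 - 83280\right) - 369410 = -83279 - 369410 = -452689$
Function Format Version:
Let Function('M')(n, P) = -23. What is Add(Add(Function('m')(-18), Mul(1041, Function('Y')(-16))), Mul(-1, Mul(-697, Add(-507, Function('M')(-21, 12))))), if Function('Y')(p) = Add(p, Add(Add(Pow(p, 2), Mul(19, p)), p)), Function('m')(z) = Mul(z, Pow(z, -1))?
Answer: -452689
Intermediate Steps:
Function('m')(z) = 1
Function('Y')(p) = Add(Pow(p, 2), Mul(21, p)) (Function('Y')(p) = Add(p, Add(Pow(p, 2), Mul(20, p))) = Add(Pow(p, 2), Mul(21, p)))
Add(Add(Function('m')(-18), Mul(1041, Function('Y')(-16))), Mul(-1, Mul(-697, Add(-507, Function('M')(-21, 12))))) = Add(Add(1, Mul(1041, Mul(-16, Add(21, -16)))), Mul(-1, Mul(-697, Add(-507, -23)))) = Add(Add(1, Mul(1041, Mul(-16, 5))), Mul(-1, Mul(-697, -530))) = Add(Add(1, Mul(1041, -80)), Mul(-1, 369410)) = Add(Add(1, -83280), -369410) = Add(-83279, -369410) = -452689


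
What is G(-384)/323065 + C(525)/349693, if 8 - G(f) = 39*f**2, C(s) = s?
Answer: -2010836502643/112973569045 ≈ -17.799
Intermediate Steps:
G(f) = 8 - 39*f**2
G(-384)/323065 + C(525)/349693 = (8 - 39*(-384)**2)/323065 + 525/349693 = (8 - 39*147456)*(1/323065) + 525*(1/349693) = (8 - 5750784)*(1/323065) + 525/349693 = -5750776*1/323065 + 525/349693 = -5750776/323065 + 525/349693 = -2010836502643/112973569045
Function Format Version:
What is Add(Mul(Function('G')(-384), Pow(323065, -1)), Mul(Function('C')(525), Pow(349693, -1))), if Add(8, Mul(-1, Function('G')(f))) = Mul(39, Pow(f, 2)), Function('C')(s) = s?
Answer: Rational(-2010836502643, 112973569045) ≈ -17.799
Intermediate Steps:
Function('G')(f) = Add(8, Mul(-39, Pow(f, 2))) (Function('G')(f) = Add(8, Mul(-1, Mul(39, Pow(f, 2)))) = Add(8, Mul(-39, Pow(f, 2))))
Add(Mul(Function('G')(-384), Pow(323065, -1)), Mul(Function('C')(525), Pow(349693, -1))) = Add(Mul(Add(8, Mul(-39, Pow(-384, 2))), Pow(323065, -1)), Mul(525, Pow(349693, -1))) = Add(Mul(Add(8, Mul(-39, 147456)), Rational(1, 323065)), Mul(525, Rational(1, 349693))) = Add(Mul(Add(8, -5750784), Rational(1, 323065)), Rational(525, 349693)) = Add(Mul(-5750776, Rational(1, 323065)), Rational(525, 349693)) = Add(Rational(-5750776, 323065), Rational(525, 349693)) = Rational(-2010836502643, 112973569045)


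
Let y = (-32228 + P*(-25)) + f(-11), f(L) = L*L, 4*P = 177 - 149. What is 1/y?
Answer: -1/32282 ≈ -3.0977e-5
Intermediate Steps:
P = 7 (P = (177 - 149)/4 = (¼)*28 = 7)
f(L) = L²
y = -32282 (y = (-32228 + 7*(-25)) + (-11)² = (-32228 - 175) + 121 = -32403 + 121 = -32282)
1/y = 1/(-32282) = -1/32282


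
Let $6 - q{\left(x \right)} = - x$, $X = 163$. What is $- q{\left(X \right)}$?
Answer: $-169$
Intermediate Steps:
$q{\left(x \right)} = 6 + x$ ($q{\left(x \right)} = 6 - - x = 6 + x$)
$- q{\left(X \right)} = - (6 + 163) = \left(-1\right) 169 = -169$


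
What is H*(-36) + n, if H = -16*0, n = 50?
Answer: 50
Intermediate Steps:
H = 0
H*(-36) + n = 0*(-36) + 50 = 0 + 50 = 50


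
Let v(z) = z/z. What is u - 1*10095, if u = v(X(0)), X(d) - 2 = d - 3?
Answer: -10094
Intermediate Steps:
X(d) = -1 + d (X(d) = 2 + (d - 3) = 2 + (-3 + d) = -1 + d)
v(z) = 1
u = 1
u - 1*10095 = 1 - 1*10095 = 1 - 10095 = -10094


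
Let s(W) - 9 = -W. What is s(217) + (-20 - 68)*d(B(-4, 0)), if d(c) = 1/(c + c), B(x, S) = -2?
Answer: -186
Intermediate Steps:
d(c) = 1/(2*c)
s(W) = 9 - W
s(217) + (-20 - 68)*d(B(-4, 0)) = (9 - 1*217) + (-20 - 68)*((½)/(-2)) = (9 - 217) - 44*(-1)/2 = -208 - 88*(-¼) = -208 + 22 = -186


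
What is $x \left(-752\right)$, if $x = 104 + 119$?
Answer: $-167696$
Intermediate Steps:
$x = 223$
$x \left(-752\right) = 223 \left(-752\right) = -167696$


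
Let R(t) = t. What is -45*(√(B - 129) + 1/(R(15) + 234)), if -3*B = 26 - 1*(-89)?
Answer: -15/83 - 15*I*√1506 ≈ -0.18072 - 582.11*I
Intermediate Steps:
B = -115/3 (B = -(26 - 1*(-89))/3 = -(26 + 89)/3 = -⅓*115 = -115/3 ≈ -38.333)
-45*(√(B - 129) + 1/(R(15) + 234)) = -45*(√(-115/3 - 129) + 1/(15 + 234)) = -45*(√(-502/3) + 1/249) = -45*(I*√1506/3 + 1/249) = -45*(1/249 + I*√1506/3) = -15/83 - 15*I*√1506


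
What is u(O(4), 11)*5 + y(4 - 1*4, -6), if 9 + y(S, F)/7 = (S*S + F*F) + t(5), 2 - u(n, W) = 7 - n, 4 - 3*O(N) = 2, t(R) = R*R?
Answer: 1027/3 ≈ 342.33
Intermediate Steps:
t(R) = R²
O(N) = ⅔ (O(N) = 4/3 - ⅓*2 = 4/3 - ⅔ = ⅔)
u(n, W) = -5 + n (u(n, W) = 2 - (7 - n) = 2 + (-7 + n) = -5 + n)
y(S, F) = 112 + 7*F² + 7*S² (y(S, F) = -63 + 7*((S*S + F*F) + 5²) = -63 + 7*((S² + F²) + 25) = -63 + 7*((F² + S²) + 25) = -63 + 7*(25 + F² + S²) = -63 + (175 + 7*F² + 7*S²) = 112 + 7*F² + 7*S²)
u(O(4), 11)*5 + y(4 - 1*4, -6) = (-5 + ⅔)*5 + (112 + 7*(-6)² + 7*(4 - 1*4)²) = -13/3*5 + (112 + 7*36 + 7*(4 - 4)²) = -65/3 + (112 + 252 + 7*0²) = -65/3 + (112 + 252 + 7*0) = -65/3 + (112 + 252 + 0) = -65/3 + 364 = 1027/3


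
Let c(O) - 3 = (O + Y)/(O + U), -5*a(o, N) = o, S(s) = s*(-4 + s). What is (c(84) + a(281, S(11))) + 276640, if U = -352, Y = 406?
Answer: 185311931/670 ≈ 2.7659e+5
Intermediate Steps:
a(o, N) = -o/5
c(O) = 3 + (406 + O)/(-352 + O) (c(O) = 3 + (O + 406)/(O - 352) = 3 + (406 + O)/(-352 + O))
(c(84) + a(281, S(11))) + 276640 = (2*(-325 + 2*84)/(-352 + 84) - 1/5*281) + 276640 = (2*(-325 + 168)/(-268) - 281/5) + 276640 = (2*(-1/268)*(-157) - 281/5) + 276640 = (157/134 - 281/5) + 276640 = -36869/670 + 276640 = 185311931/670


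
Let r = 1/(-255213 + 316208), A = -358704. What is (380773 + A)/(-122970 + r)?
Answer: -1346098655/7500555149 ≈ -0.17947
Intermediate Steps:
r = 1/60995 ≈ 1.6395e-5
(380773 + A)/(-122970 + r) = (380773 - 358704)/(-122970 + 1/60995) = 22069/(-7500555149/60995) = 22069*(-60995/7500555149) = -1346098655/7500555149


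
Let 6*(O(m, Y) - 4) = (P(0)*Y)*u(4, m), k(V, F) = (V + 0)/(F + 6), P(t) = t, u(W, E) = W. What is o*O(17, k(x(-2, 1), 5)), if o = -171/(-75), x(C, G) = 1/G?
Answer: 228/25 ≈ 9.1200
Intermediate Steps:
k(V, F) = V/(6 + F)
o = 57/25 (o = -171*(-1/75) = 57/25 ≈ 2.2800)
O(m, Y) = 4 (O(m, Y) = 4 + ((0*Y)*4)/6 = 4 + (0*4)/6 = 4 + (⅙)*0 = 4 + 0 = 4)
o*O(17, k(x(-2, 1), 5)) = (57/25)*4 = 228/25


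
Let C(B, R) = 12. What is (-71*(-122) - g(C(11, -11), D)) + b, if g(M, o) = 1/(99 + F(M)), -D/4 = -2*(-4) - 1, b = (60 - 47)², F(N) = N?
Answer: 980240/111 ≈ 8831.0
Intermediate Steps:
b = 169 (b = 13² = 169)
D = -28 (D = -4*(-2*(-4) - 1) = -4*(8 - 1) = -4*7 = -28)
g(M, o) = 1/(99 + M)
(-71*(-122) - g(C(11, -11), D)) + b = (-71*(-122) - 1/(99 + 12)) + 169 = (8662 - 1/111) + 169 = 961481/111 + 169 = 980240/111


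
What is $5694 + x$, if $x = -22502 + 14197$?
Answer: $-2611$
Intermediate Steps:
$x = -8305$
$5694 + x = 5694 - 8305 = -2611$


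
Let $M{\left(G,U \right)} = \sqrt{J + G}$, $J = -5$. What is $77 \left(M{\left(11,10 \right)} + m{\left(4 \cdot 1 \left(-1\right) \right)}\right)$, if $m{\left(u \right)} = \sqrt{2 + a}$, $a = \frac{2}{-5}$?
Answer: $77 \sqrt{6} + \frac{154 \sqrt{10}}{5} \approx 286.01$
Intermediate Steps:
$M{\left(G,U \right)} = \sqrt{-5 + G}$
$a = - \frac{2}{5}$ ($a = 2 \left(- \frac{1}{5}\right) = - \frac{2}{5} \approx -0.4$)
$m{\left(u \right)} = \frac{2 \sqrt{10}}{5}$ ($m{\left(u \right)} = \sqrt{2 - \frac{2}{5}} = \sqrt{\frac{8}{5}} = \frac{2 \sqrt{10}}{5}$)
$77 \left(M{\left(11,10 \right)} + m{\left(4 \cdot 1 \left(-1\right) \right)}\right) = 77 \left(\sqrt{-5 + 11} + \frac{2 \sqrt{10}}{5}\right) = 77 \left(\sqrt{6} + \frac{2 \sqrt{10}}{5}\right) = 77 \sqrt{6} + \frac{154 \sqrt{10}}{5}$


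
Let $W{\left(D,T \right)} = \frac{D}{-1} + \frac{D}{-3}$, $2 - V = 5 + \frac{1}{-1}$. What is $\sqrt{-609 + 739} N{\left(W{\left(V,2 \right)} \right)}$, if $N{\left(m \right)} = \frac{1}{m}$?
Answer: $\frac{3 \sqrt{130}}{8} \approx 4.2757$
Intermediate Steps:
$V = -2$ ($V = 2 - \left(5 + \frac{1}{-1}\right) = 2 - \left(5 - 1\right) = 2 - 4 = -2$)
$W{\left(D,T \right)} = - \frac{4 D}{3}$ ($W{\left(D,T \right)} = D \left(-1\right) + D \left(- \frac{1}{3}\right) = - D - \frac{D}{3} = - \frac{4 D}{3}$)
$\sqrt{-609 + 739} N{\left(W{\left(V,2 \right)} \right)} = \frac{\sqrt{-609 + 739}}{\left(- \frac{4}{3}\right) \left(-2\right)} = \frac{\sqrt{130}}{\frac{8}{3}} = \sqrt{130} \cdot \frac{3}{8} = \frac{3 \sqrt{130}}{8}$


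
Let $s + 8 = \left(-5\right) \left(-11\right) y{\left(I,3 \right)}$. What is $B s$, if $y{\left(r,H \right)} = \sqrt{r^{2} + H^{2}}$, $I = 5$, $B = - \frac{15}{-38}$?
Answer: $- \frac{60}{19} + \frac{825 \sqrt{34}}{38} \approx 123.44$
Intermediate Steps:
$B = \frac{15}{38}$ ($B = \left(-15\right) \left(- \frac{1}{38}\right) = \frac{15}{38} \approx 0.39474$)
$y{\left(r,H \right)} = \sqrt{H^{2} + r^{2}}$
$s = -8 + 55 \sqrt{34}$ ($s = -8 + \left(-5\right) \left(-11\right) \sqrt{3^{2} + 5^{2}} = -8 + 55 \sqrt{9 + 25} = -8 + 55 \sqrt{34} \approx 312.7$)
$B s = \frac{15 \left(-8 + 55 \sqrt{34}\right)}{38} = - \frac{60}{19} + \frac{825 \sqrt{34}}{38}$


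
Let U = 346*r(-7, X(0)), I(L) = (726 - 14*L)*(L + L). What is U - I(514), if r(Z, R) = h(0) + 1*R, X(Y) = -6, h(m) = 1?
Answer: 6649430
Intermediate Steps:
I(L) = 2*L*(726 - 14*L) (I(L) = (726 - 14*L)*(2*L) = 2*L*(726 - 14*L))
r(Z, R) = 1 + R (r(Z, R) = 1 + 1*R = 1 + R)
U = -1730 (U = 346*(1 - 6) = 346*(-5) = -1730)
U - I(514) = -1730 - 4*514*(363 - 7*514) = -1730 - 4*514*(363 - 3598) = -1730 - 4*514*(-3235) = -1730 - 1*(-6651160) = -1730 + 6651160 = 6649430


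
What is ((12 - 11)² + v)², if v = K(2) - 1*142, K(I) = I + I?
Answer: 18769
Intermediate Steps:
K(I) = 2*I
v = -138 (v = 2*2 - 1*142 = 4 - 142 = -138)
((12 - 11)² + v)² = ((12 - 11)² - 138)² = (1² - 138)² = (1 - 138)² = (-137)² = 18769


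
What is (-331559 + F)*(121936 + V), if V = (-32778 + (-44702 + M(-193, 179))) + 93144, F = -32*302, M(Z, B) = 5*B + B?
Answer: -47318758302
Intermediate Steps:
M(Z, B) = 6*B
F = -9664
V = 16738 (V = (-32778 + (-44702 + 6*179)) + 93144 = (-32778 + (-44702 + 1074)) + 93144 = (-32778 - 43628) + 93144 = -76406 + 93144 = 16738)
(-331559 + F)*(121936 + V) = (-331559 - 9664)*(121936 + 16738) = -341223*138674 = -47318758302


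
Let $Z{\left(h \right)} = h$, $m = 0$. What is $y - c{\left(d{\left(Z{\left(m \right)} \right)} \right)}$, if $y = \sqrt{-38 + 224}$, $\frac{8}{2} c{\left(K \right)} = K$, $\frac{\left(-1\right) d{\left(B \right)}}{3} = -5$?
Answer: $- \frac{15}{4} + \sqrt{186} \approx 9.8882$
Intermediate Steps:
$d{\left(B \right)} = 15$ ($d{\left(B \right)} = \left(-3\right) \left(-5\right) = 15$)
$c{\left(K \right)} = \frac{K}{4}$
$y = \sqrt{186} \approx 13.638$
$y - c{\left(d{\left(Z{\left(m \right)} \right)} \right)} = \sqrt{186} - \frac{1}{4} \cdot 15 = \sqrt{186} - \frac{15}{4} = - \frac{15}{4} + \sqrt{186}$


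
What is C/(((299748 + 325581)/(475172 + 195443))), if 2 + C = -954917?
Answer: -640383005185/625329 ≈ -1.0241e+6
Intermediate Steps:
C = -954919 (C = -2 - 954917 = -954919)
C/(((299748 + 325581)/(475172 + 195443))) = -954919*(475172 + 195443)/(299748 + 325581) = -954919/(625329/670615) = -954919/(625329*(1/670615)) = -954919/625329/670615 = -954919*670615/625329 = -640383005185/625329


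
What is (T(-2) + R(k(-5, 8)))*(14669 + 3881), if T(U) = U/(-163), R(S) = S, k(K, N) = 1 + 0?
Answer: 3060750/163 ≈ 18778.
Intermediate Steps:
k(K, N) = 1
T(U) = -U/163 (T(U) = U*(-1/163) = -U/163)
(T(-2) + R(k(-5, 8)))*(14669 + 3881) = (-1/163*(-2) + 1)*(14669 + 3881) = (2/163 + 1)*18550 = (165/163)*18550 = 3060750/163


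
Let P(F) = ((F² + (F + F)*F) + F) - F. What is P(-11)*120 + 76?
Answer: 43636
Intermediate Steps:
P(F) = 3*F² (P(F) = ((F² + (2*F)*F) + F) - F = ((F² + 2*F²) + F) - F = (3*F² + F) - F = (F + 3*F²) - F = 3*F²)
P(-11)*120 + 76 = (3*(-11)²)*120 + 76 = (3*121)*120 + 76 = 363*120 + 76 = 43560 + 76 = 43636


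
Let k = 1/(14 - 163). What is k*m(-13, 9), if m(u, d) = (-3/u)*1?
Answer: -3/1937 ≈ -0.0015488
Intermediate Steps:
m(u, d) = -3/u (m(u, d) = -3/u*1 = -3/u)
k = -1/149 (k = 1/(-149) = -1/149 ≈ -0.0067114)
k*m(-13, 9) = -(-3)/(149*(-13)) = -(-3)*(-1)/(149*13) = -1/149*3/13 = -3/1937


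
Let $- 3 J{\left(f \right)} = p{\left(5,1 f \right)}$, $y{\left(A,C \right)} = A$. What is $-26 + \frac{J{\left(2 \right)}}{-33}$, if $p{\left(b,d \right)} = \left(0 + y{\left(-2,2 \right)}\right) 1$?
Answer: $- \frac{2576}{99} \approx -26.02$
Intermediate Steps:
$p{\left(b,d \right)} = -2$ ($p{\left(b,d \right)} = \left(0 - 2\right) 1 = \left(-2\right) 1 = -2$)
$J{\left(f \right)} = \frac{2}{3}$ ($J{\left(f \right)} = \left(- \frac{1}{3}\right) \left(-2\right) = \frac{2}{3}$)
$-26 + \frac{J{\left(2 \right)}}{-33} = -26 + \frac{1}{-33} \cdot \frac{2}{3} = -26 - \frac{2}{99} = - \frac{2576}{99}$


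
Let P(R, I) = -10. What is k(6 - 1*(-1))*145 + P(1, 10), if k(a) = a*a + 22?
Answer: 10285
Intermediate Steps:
k(a) = 22 + a² (k(a) = a² + 22 = 22 + a²)
k(6 - 1*(-1))*145 + P(1, 10) = (22 + (6 - 1*(-1))²)*145 - 10 = (22 + (6 + 1)²)*145 - 10 = (22 + 7²)*145 - 10 = (22 + 49)*145 - 10 = 71*145 - 10 = 10295 - 10 = 10285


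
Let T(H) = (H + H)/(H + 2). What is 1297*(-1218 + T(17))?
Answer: -29971076/19 ≈ -1.5774e+6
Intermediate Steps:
T(H) = 2*H/(2 + H) (T(H) = (2*H)/(2 + H) = 2*H/(2 + H))
1297*(-1218 + T(17)) = 1297*(-1218 + 2*17/(2 + 17)) = 1297*(-1218 + 2*17/19) = 1297*(-1218 + 2*17*(1/19)) = 1297*(-1218 + 34/19) = 1297*(-23108/19) = -29971076/19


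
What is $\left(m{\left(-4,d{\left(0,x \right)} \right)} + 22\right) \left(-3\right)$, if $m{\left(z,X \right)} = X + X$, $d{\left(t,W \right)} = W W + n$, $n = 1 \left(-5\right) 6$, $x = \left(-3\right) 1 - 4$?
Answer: $-180$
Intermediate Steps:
$x = -7$ ($x = -3 - 4 = -7$)
$n = -30$ ($n = \left(-5\right) 6 = -30$)
$d{\left(t,W \right)} = -30 + W^{2}$ ($d{\left(t,W \right)} = W W - 30 = W^{2} - 30 = -30 + W^{2}$)
$m{\left(z,X \right)} = 2 X$
$\left(m{\left(-4,d{\left(0,x \right)} \right)} + 22\right) \left(-3\right) = \left(2 \left(-30 + \left(-7\right)^{2}\right) + 22\right) \left(-3\right) = \left(2 \left(-30 + 49\right) + 22\right) \left(-3\right) = \left(2 \cdot 19 + 22\right) \left(-3\right) = \left(38 + 22\right) \left(-3\right) = 60 \left(-3\right) = -180$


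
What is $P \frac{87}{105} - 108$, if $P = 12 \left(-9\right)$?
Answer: $- \frac{6912}{35} \approx -197.49$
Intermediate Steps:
$P = -108$
$P \frac{87}{105} - 108 = - 108 \cdot \frac{87}{105} - 108 = - 108 \cdot 87 \cdot \frac{1}{105} - 108 = \left(-108\right) \frac{29}{35} - 108 = - \frac{3132}{35} - 108 = - \frac{6912}{35}$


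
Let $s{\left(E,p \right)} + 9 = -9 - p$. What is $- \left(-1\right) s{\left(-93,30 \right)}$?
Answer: $-48$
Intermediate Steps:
$s{\left(E,p \right)} = -18 - p$ ($s{\left(E,p \right)} = -9 - \left(9 + p\right) = -18 - p$)
$- \left(-1\right) s{\left(-93,30 \right)} = - \left(-1\right) \left(-18 - 30\right) = - \left(-1\right) \left(-48\right) = \left(-1\right) 48 = -48$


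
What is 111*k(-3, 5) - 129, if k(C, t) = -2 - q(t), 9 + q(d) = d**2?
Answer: -2127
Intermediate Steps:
q(d) = -9 + d**2
k(C, t) = 7 - t**2 (k(C, t) = -2 - (-9 + t**2) = -2 + (9 - t**2) = 7 - t**2)
111*k(-3, 5) - 129 = 111*(7 - 1*5**2) - 129 = 111*(7 - 1*25) - 129 = 111*(7 - 25) - 129 = 111*(-18) - 129 = -1998 - 129 = -2127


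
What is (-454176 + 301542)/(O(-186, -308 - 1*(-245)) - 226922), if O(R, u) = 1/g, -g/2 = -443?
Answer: 135233724/201052891 ≈ 0.67263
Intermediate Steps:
g = 886 (g = -2*(-443) = 886)
O(R, u) = 1/886
(-454176 + 301542)/(O(-186, -308 - 1*(-245)) - 226922) = (-454176 + 301542)/(1/886 - 226922) = -152634/(-201052891/886) = -152634*(-886/201052891) = 135233724/201052891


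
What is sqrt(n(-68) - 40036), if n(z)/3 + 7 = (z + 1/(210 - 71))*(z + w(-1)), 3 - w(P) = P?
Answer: I*sqrt(521713009)/139 ≈ 164.32*I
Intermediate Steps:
w(P) = 3 - P
n(z) = -21 + 3*(4 + z)*(1/139 + z) (n(z) = -21 + 3*((z + 1/(210 - 71))*(z + (3 - 1*(-1)))) = -21 + 3*((z + 1/139)*(z + (3 + 1))) = -21 + 3*((z + 1/139)*(z + 4)) = -21 + 3*((1/139 + z)*(4 + z)) = -21 + 3*((4 + z)*(1/139 + z)) = -21 + 3*(4 + z)*(1/139 + z))
sqrt(n(-68) - 40036) = sqrt((-2907/139 + 3*(-68)**2 + (1671/139)*(-68)) - 40036) = sqrt((-2907/139 + 3*4624 - 113628/139) - 40036) = sqrt((-2907/139 + 13872 - 113628/139) - 40036) = sqrt(1811673/139 - 40036) = sqrt(-3753331/139) = I*sqrt(521713009)/139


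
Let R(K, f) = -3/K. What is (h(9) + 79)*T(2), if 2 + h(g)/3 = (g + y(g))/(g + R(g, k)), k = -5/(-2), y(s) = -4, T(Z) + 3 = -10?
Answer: -1943/2 ≈ -971.50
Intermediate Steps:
T(Z) = -13 (T(Z) = -3 - 10 = -13)
k = 5/2 (k = -5*(-½) = 5/2 ≈ 2.5000)
h(g) = -6 + 3*(-4 + g)/(g - 3/g) (h(g) = -6 + 3*((g - 4)/(g - 3/g)) = -6 + 3*((-4 + g)/(g - 3/g)) = -6 + 3*(-4 + g)/(g - 3/g))
(h(9) + 79)*T(2) = (3*(6 - 1*9*(4 + 9))/(-3 + 9²) + 79)*(-13) = (3*(6 - 1*9*13)/(-3 + 81) + 79)*(-13) = (3*(6 - 117)/78 + 79)*(-13) = (3*(1/78)*(-111) + 79)*(-13) = (-111/26 + 79)*(-13) = (1943/26)*(-13) = -1943/2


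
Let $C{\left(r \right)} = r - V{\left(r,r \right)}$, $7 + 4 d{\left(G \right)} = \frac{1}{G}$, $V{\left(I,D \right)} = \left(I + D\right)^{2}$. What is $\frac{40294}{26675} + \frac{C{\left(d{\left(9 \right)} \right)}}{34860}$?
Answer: $\frac{45498880081}{30128452200} \approx 1.5102$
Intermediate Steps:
$V{\left(I,D \right)} = \left(D + I\right)^{2}$
$d{\left(G \right)} = - \frac{7}{4} + \frac{1}{4 G}$
$C{\left(r \right)} = r - 4 r^{2}$ ($C{\left(r \right)} = r - \left(r + r\right)^{2} = r - \left(2 r\right)^{2} = r - 4 r^{2}$)
$\frac{40294}{26675} + \frac{C{\left(d{\left(9 \right)} \right)}}{34860} = \frac{40294}{26675} + \frac{\frac{1 - 63}{4 \cdot 9} \left(1 - 4 \frac{1 - 63}{4 \cdot 9}\right)}{34860} = 40294 \cdot \frac{1}{26675} + \frac{1}{4} \cdot \frac{1}{9} \left(1 - 63\right) \left(1 - 4 \cdot \frac{1}{4} \cdot \frac{1}{9} \left(1 - 63\right)\right) \frac{1}{34860} = \frac{40294}{26675} + \frac{1}{4} \cdot \frac{1}{9} \left(-62\right) \left(1 - 4 \cdot \frac{1}{4} \cdot \frac{1}{9} \left(-62\right)\right) \frac{1}{34860} = \frac{40294}{26675} + - \frac{31 \left(1 - - \frac{62}{9}\right)}{18} \cdot \frac{1}{34860} = \frac{40294}{26675} + - \frac{31 \left(1 + \frac{62}{9}\right)}{18} \cdot \frac{1}{34860} = \frac{40294}{26675} + \left(- \frac{31}{18}\right) \frac{71}{9} \cdot \frac{1}{34860} = \frac{40294}{26675} - \frac{2201}{5647320} = \frac{45498880081}{30128452200}$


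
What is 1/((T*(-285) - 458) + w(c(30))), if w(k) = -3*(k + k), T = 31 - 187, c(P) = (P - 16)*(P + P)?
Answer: 1/38962 ≈ 2.5666e-5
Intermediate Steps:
c(P) = 2*P*(-16 + P) (c(P) = (-16 + P)*(2*P) = 2*P*(-16 + P))
T = -156
w(k) = -6*k
1/((T*(-285) - 458) + w(c(30))) = 1/((-156*(-285) - 458) - 12*30*(-16 + 30)) = 1/((44460 - 458) - 12*30*14) = 1/(44002 - 6*840) = 1/(44002 - 5040) = 1/38962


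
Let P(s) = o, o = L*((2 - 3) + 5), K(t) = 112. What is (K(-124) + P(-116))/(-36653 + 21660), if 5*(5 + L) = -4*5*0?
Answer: -92/14993 ≈ -0.0061362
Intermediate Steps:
L = -5 (L = -5 + (-4*5*0)/5 = -5 + (-20*0)/5 = -5 + (⅕)*0 = -5 + 0 = -5)
o = -20 (o = -5*((2 - 3) + 5) = -5*(-1 + 5) = -5*4 = -20)
P(s) = -20
(K(-124) + P(-116))/(-36653 + 21660) = (112 - 20)/(-36653 + 21660) = 92/(-14993) = 92*(-1/14993) = -92/14993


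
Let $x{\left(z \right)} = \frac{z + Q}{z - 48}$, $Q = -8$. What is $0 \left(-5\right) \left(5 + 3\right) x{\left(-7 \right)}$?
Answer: $0$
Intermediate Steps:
$x{\left(z \right)} = \frac{-8 + z}{-48 + z}$ ($x{\left(z \right)} = \frac{z - 8}{z - 48} = \frac{-8 + z}{-48 + z}$)
$0 \left(-5\right) \left(5 + 3\right) x{\left(-7 \right)} = 0 \left(-5\right) \left(5 + 3\right) \frac{-8 - 7}{-48 - 7} = 0 \cdot 8 \frac{1}{-55} \left(-15\right) = 0 \left(\left(- \frac{1}{55}\right) \left(-15\right)\right) = 0 \cdot \frac{3}{11} = 0$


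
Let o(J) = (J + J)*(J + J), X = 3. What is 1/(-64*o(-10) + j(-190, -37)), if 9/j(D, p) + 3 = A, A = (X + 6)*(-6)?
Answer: -19/486403 ≈ -3.9062e-5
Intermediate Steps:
o(J) = 4*J² (o(J) = (2*J)*(2*J) = 4*J²)
A = -54 (A = (3 + 6)*(-6) = 9*(-6) = -54)
j(D, p) = -3/19 (j(D, p) = 9/(-3 - 54) = 9/(-57) = 9*(-1/57) = -3/19)
1/(-64*o(-10) + j(-190, -37)) = 1/(-256*(-10)² - 3/19) = 1/(-256*100 - 3/19) = 1/(-64*400 - 3/19) = 1/(-25600 - 3/19) = 1/(-486403/19) = -19/486403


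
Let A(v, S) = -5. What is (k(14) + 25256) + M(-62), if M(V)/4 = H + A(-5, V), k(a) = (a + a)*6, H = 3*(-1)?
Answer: 25392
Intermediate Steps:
H = -3
k(a) = 12*a (k(a) = (2*a)*6 = 12*a)
M(V) = -32 (M(V) = 4*(-3 - 5) = 4*(-8) = -32)
(k(14) + 25256) + M(-62) = (12*14 + 25256) - 32 = (168 + 25256) - 32 = 25424 - 32 = 25392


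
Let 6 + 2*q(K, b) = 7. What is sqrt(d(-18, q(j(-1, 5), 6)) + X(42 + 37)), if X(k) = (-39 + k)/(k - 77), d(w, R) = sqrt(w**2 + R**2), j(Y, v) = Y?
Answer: sqrt(80 + 2*sqrt(1297))/2 ≈ 6.1650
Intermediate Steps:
q(K, b) = 1/2 (q(K, b) = -3 + (1/2)*7 = -3 + 7/2 = 1/2)
d(w, R) = sqrt(R**2 + w**2)
X(k) = (-39 + k)/(-77 + k)
sqrt(d(-18, q(j(-1, 5), 6)) + X(42 + 37)) = sqrt(sqrt((1/2)**2 + (-18)**2) + (-39 + (42 + 37))/(-77 + (42 + 37))) = sqrt(sqrt(1/4 + 324) + (-39 + 79)/(-77 + 79)) = sqrt(sqrt(1297/4) + 40/2) = sqrt(sqrt(1297)/2 + (1/2)*40) = sqrt(sqrt(1297)/2 + 20) = sqrt(20 + sqrt(1297)/2)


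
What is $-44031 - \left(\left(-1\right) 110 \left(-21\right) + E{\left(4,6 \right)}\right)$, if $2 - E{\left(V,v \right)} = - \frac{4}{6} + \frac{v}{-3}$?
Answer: $- \frac{139037}{3} \approx -46346.0$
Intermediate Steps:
$E{\left(V,v \right)} = \frac{8}{3} + \frac{v}{3}$ ($E{\left(V,v \right)} = 2 - \left(- \frac{4}{6} + \frac{v}{-3}\right) = 2 - \left(\left(-4\right) \frac{1}{6} + v \left(- \frac{1}{3}\right)\right) = 2 - \left(- \frac{2}{3} - \frac{v}{3}\right) = 2 + \left(\frac{2}{3} + \frac{v}{3}\right) = \frac{8}{3} + \frac{v}{3}$)
$-44031 - \left(\left(-1\right) 110 \left(-21\right) + E{\left(4,6 \right)}\right) = -44031 - \left(\left(-1\right) 110 \left(-21\right) + \left(\frac{8}{3} + \frac{1}{3} \cdot 6\right)\right) = -44031 - \left(\left(-110\right) \left(-21\right) + \left(\frac{8}{3} + 2\right)\right) = -44031 - \left(2310 + \frac{14}{3}\right) = -44031 - \frac{6944}{3} = - \frac{139037}{3}$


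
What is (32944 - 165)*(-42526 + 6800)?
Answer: -1171062554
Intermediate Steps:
(32944 - 165)*(-42526 + 6800) = 32779*(-35726) = -1171062554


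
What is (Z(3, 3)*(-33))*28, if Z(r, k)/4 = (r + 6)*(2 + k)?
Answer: -166320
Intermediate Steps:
Z(r, k) = 4*(2 + k)*(6 + r) (Z(r, k) = 4*((r + 6)*(2 + k)) = 4*((6 + r)*(2 + k)) = 4*((2 + k)*(6 + r)) = 4*(2 + k)*(6 + r))
(Z(3, 3)*(-33))*28 = ((48 + 8*3 + 24*3 + 4*3*3)*(-33))*28 = ((48 + 24 + 72 + 36)*(-33))*28 = (180*(-33))*28 = -5940*28 = -166320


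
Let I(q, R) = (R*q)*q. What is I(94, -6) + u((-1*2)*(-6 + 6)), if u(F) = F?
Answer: -53016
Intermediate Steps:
I(q, R) = R*q**2
I(94, -6) + u((-1*2)*(-6 + 6)) = -6*94**2 + (-1*2)*(-6 + 6) = -6*8836 - 2*0 = -53016 + 0 = -53016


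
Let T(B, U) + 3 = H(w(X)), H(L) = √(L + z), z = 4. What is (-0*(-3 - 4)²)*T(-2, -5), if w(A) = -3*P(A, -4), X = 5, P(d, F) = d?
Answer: 0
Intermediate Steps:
w(A) = -3*A
H(L) = √(4 + L) (H(L) = √(L + 4) = √(4 + L))
T(B, U) = -3 + I*√11 (T(B, U) = -3 + √(4 - 3*5) = -3 + √(4 - 15) = -3 + √(-11) = -3 + I*√11)
(-0*(-3 - 4)²)*T(-2, -5) = (-0*(-3 - 4)²)*(-3 + I*√11) = (-0*(-7)²)*(-3 + I*√11) = (-0*49)*(-3 + I*√11) = (-1*0)*(-3 + I*√11) = 0*(-3 + I*√11) = 0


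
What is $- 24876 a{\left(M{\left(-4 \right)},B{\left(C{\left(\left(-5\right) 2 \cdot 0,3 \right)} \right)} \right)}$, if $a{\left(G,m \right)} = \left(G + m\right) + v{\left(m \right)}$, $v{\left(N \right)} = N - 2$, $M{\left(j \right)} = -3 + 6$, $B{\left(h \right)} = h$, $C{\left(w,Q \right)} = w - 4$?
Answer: $174132$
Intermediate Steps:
$C{\left(w,Q \right)} = -4 + w$
$M{\left(j \right)} = 3$
$v{\left(N \right)} = -2 + N$ ($v{\left(N \right)} = N - 2 = -2 + N$)
$a{\left(G,m \right)} = -2 + G + 2 m$ ($a{\left(G,m \right)} = \left(G + m\right) + \left(-2 + m\right) = -2 + G + 2 m$)
$- 24876 a{\left(M{\left(-4 \right)},B{\left(C{\left(\left(-5\right) 2 \cdot 0,3 \right)} \right)} \right)} = - 24876 \left(-2 + 3 + 2 \left(-4 + \left(-5\right) 2 \cdot 0\right)\right) = - 24876 \left(-2 + 3 + 2 \left(-4 - 0\right)\right) = - 24876 \left(-2 + 3 + 2 \left(-4 + 0\right)\right) = - 24876 \left(-2 + 3 + 2 \left(-4\right)\right) = - 24876 \left(-2 + 3 - 8\right) = \left(-24876\right) \left(-7\right) = 174132$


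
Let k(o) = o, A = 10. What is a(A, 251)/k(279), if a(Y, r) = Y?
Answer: 10/279 ≈ 0.035842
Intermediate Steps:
a(A, 251)/k(279) = 10/279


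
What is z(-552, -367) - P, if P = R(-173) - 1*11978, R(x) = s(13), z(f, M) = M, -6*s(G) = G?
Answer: 69679/6 ≈ 11613.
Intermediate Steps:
s(G) = -G/6
R(x) = -13/6 (R(x) = -⅙*13 = -13/6)
P = -71881/6 (P = -13/6 - 1*11978 = -13/6 - 11978 = -71881/6 ≈ -11980.)
z(-552, -367) - P = -367 - 1*(-71881/6) = -367 + 71881/6 = 69679/6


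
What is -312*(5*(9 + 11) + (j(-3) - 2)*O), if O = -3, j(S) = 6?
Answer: -27456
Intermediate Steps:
-312*(5*(9 + 11) + (j(-3) - 2)*O) = -312*(5*(9 + 11) + (6 - 2)*(-3)) = -312*(5*20 + 4*(-3)) = -312*(100 - 12) = -312*88 = -27456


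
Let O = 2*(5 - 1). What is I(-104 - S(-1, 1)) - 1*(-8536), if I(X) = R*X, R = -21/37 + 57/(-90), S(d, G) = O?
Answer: 4812128/555 ≈ 8670.5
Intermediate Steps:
O = 8 (O = 2*4 = 8)
S(d, G) = 8
R = -1333/1110 (R = -21*1/37 + 57*(-1/90) = -21/37 - 19/30 = -1333/1110 ≈ -1.2009)
I(X) = -1333*X/1110
I(-104 - S(-1, 1)) - 1*(-8536) = -1333*(-104 - 1*8)/1110 - 1*(-8536) = -1333*(-104 - 8)/1110 + 8536 = -1333/1110*(-112) + 8536 = 74648/555 + 8536 = 4812128/555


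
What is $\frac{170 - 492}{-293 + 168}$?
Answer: $\frac{322}{125} \approx 2.576$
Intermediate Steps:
$\frac{170 - 492}{-293 + 168} = - \frac{322}{-125} = \left(-322\right) \left(- \frac{1}{125}\right) = \frac{322}{125}$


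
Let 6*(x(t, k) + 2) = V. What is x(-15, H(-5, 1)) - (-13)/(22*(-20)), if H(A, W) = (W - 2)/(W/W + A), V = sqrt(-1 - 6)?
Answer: -893/440 + I*sqrt(7)/6 ≈ -2.0295 + 0.44096*I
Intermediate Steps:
V = I*sqrt(7) (V = sqrt(-7) = I*sqrt(7) ≈ 2.6458*I)
H(A, W) = (-2 + W)/(1 + A)
x(t, k) = -2 + I*sqrt(7)/6 (x(t, k) = -2 + (I*sqrt(7))/6 = -2 + I*sqrt(7)/6)
x(-15, H(-5, 1)) - (-13)/(22*(-20)) = (-2 + I*sqrt(7)/6) - (-13)/(22*(-20)) = (-2 + I*sqrt(7)/6) - (-13)/(-440) = (-2 + I*sqrt(7)/6) - (-13)*(-1)/440 = (-2 + I*sqrt(7)/6) - 1*13/440 = (-2 + I*sqrt(7)/6) - 13/440 = -893/440 + I*sqrt(7)/6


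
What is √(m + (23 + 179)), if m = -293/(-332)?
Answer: √5590631/166 ≈ 14.244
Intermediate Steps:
m = 293/332 (m = -293*(-1/332) = 293/332 ≈ 0.88253)
√(m + (23 + 179)) = √(293/332 + (23 + 179)) = √(293/332 + 202) = √(67357/332) = √5590631/166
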